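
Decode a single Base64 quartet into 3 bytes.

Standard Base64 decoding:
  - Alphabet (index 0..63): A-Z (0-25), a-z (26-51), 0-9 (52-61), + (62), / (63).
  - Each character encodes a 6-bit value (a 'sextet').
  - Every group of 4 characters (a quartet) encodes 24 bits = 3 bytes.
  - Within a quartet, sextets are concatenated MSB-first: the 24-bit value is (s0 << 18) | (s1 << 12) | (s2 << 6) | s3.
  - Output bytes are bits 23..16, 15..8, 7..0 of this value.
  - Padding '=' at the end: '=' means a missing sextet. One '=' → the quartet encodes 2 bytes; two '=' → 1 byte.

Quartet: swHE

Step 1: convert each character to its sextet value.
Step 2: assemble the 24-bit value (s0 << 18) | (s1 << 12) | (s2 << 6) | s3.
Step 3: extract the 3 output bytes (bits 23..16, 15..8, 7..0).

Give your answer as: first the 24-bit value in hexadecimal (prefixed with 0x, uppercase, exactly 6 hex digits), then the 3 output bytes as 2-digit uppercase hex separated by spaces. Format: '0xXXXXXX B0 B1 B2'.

Sextets: s=44, w=48, H=7, E=4
24-bit: (44<<18) | (48<<12) | (7<<6) | 4
      = 0xB00000 | 0x030000 | 0x0001C0 | 0x000004
      = 0xB301C4
Bytes: (v>>16)&0xFF=B3, (v>>8)&0xFF=01, v&0xFF=C4

Answer: 0xB301C4 B3 01 C4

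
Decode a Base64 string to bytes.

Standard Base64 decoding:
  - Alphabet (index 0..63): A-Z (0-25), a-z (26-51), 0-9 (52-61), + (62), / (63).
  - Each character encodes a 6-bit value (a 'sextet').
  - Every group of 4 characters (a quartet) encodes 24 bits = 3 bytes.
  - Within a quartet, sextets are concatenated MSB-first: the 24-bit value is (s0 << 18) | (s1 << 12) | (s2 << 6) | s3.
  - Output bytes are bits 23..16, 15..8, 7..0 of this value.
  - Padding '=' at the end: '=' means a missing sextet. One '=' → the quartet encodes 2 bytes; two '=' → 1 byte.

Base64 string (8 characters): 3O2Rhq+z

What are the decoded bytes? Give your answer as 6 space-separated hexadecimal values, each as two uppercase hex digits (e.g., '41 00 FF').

Answer: DC ED 91 86 AF B3

Derivation:
After char 0 ('3'=55): chars_in_quartet=1 acc=0x37 bytes_emitted=0
After char 1 ('O'=14): chars_in_quartet=2 acc=0xDCE bytes_emitted=0
After char 2 ('2'=54): chars_in_quartet=3 acc=0x373B6 bytes_emitted=0
After char 3 ('R'=17): chars_in_quartet=4 acc=0xDCED91 -> emit DC ED 91, reset; bytes_emitted=3
After char 4 ('h'=33): chars_in_quartet=1 acc=0x21 bytes_emitted=3
After char 5 ('q'=42): chars_in_quartet=2 acc=0x86A bytes_emitted=3
After char 6 ('+'=62): chars_in_quartet=3 acc=0x21ABE bytes_emitted=3
After char 7 ('z'=51): chars_in_quartet=4 acc=0x86AFB3 -> emit 86 AF B3, reset; bytes_emitted=6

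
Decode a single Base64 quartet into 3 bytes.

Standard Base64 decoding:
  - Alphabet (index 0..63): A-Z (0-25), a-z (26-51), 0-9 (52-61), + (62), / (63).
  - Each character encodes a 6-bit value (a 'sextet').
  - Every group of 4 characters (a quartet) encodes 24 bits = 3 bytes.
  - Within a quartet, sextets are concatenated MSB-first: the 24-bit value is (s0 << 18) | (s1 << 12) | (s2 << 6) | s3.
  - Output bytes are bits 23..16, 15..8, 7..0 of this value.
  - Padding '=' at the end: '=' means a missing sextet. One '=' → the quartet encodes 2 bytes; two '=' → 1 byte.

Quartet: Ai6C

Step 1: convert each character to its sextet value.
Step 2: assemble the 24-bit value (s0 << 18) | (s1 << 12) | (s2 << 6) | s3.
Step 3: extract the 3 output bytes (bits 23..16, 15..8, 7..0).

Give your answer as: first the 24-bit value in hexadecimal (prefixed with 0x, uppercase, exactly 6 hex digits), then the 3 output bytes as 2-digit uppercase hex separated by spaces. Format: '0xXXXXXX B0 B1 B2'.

Sextets: A=0, i=34, 6=58, C=2
24-bit: (0<<18) | (34<<12) | (58<<6) | 2
      = 0x000000 | 0x022000 | 0x000E80 | 0x000002
      = 0x022E82
Bytes: (v>>16)&0xFF=02, (v>>8)&0xFF=2E, v&0xFF=82

Answer: 0x022E82 02 2E 82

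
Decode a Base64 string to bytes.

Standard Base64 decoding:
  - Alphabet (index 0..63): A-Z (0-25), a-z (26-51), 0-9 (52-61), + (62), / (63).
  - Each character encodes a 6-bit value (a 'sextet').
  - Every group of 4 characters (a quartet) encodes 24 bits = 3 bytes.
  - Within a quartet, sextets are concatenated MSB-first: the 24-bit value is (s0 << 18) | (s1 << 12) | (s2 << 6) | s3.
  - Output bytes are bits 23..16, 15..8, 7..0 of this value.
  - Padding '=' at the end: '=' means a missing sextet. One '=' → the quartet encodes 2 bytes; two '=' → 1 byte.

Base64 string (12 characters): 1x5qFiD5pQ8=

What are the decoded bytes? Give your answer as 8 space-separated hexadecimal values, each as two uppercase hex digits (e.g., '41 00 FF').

After char 0 ('1'=53): chars_in_quartet=1 acc=0x35 bytes_emitted=0
After char 1 ('x'=49): chars_in_quartet=2 acc=0xD71 bytes_emitted=0
After char 2 ('5'=57): chars_in_quartet=3 acc=0x35C79 bytes_emitted=0
After char 3 ('q'=42): chars_in_quartet=4 acc=0xD71E6A -> emit D7 1E 6A, reset; bytes_emitted=3
After char 4 ('F'=5): chars_in_quartet=1 acc=0x5 bytes_emitted=3
After char 5 ('i'=34): chars_in_quartet=2 acc=0x162 bytes_emitted=3
After char 6 ('D'=3): chars_in_quartet=3 acc=0x5883 bytes_emitted=3
After char 7 ('5'=57): chars_in_quartet=4 acc=0x1620F9 -> emit 16 20 F9, reset; bytes_emitted=6
After char 8 ('p'=41): chars_in_quartet=1 acc=0x29 bytes_emitted=6
After char 9 ('Q'=16): chars_in_quartet=2 acc=0xA50 bytes_emitted=6
After char 10 ('8'=60): chars_in_quartet=3 acc=0x2943C bytes_emitted=6
Padding '=': partial quartet acc=0x2943C -> emit A5 0F; bytes_emitted=8

Answer: D7 1E 6A 16 20 F9 A5 0F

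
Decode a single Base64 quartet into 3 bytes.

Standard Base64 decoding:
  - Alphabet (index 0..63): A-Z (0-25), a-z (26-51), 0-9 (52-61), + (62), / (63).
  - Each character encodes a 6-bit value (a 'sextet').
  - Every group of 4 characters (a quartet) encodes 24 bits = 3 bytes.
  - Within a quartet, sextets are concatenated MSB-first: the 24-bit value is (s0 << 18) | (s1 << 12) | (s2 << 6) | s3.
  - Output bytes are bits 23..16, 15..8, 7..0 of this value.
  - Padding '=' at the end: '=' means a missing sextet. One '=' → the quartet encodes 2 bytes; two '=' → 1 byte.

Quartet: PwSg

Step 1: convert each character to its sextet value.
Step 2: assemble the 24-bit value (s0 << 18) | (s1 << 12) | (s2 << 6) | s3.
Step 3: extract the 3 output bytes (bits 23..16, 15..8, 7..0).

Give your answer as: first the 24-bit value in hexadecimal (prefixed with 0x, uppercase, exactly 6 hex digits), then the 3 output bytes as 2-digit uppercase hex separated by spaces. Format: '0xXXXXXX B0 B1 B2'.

Sextets: P=15, w=48, S=18, g=32
24-bit: (15<<18) | (48<<12) | (18<<6) | 32
      = 0x3C0000 | 0x030000 | 0x000480 | 0x000020
      = 0x3F04A0
Bytes: (v>>16)&0xFF=3F, (v>>8)&0xFF=04, v&0xFF=A0

Answer: 0x3F04A0 3F 04 A0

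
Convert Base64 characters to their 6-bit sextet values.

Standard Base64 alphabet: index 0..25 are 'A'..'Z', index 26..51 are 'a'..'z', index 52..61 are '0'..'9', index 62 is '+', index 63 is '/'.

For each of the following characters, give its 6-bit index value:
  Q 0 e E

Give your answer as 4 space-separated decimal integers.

Answer: 16 52 30 4

Derivation:
'Q': A..Z range, ord('Q') − ord('A') = 16
'0': 0..9 range, 52 + ord('0') − ord('0') = 52
'e': a..z range, 26 + ord('e') − ord('a') = 30
'E': A..Z range, ord('E') − ord('A') = 4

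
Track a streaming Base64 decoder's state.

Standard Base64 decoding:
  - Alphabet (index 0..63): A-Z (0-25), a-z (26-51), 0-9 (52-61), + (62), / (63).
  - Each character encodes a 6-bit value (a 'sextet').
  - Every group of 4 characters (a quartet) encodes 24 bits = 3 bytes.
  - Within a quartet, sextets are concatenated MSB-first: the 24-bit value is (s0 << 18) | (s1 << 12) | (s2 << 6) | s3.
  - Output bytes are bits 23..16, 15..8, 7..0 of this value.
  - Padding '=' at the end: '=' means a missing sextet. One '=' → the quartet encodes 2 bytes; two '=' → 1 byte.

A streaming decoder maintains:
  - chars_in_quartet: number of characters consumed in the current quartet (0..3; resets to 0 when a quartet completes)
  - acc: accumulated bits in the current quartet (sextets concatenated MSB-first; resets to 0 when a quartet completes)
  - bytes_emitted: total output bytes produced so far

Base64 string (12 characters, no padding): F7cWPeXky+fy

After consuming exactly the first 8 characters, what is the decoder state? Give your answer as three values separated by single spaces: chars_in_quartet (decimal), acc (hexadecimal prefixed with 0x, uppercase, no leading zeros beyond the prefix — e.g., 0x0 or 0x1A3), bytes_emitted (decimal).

After char 0 ('F'=5): chars_in_quartet=1 acc=0x5 bytes_emitted=0
After char 1 ('7'=59): chars_in_quartet=2 acc=0x17B bytes_emitted=0
After char 2 ('c'=28): chars_in_quartet=3 acc=0x5EDC bytes_emitted=0
After char 3 ('W'=22): chars_in_quartet=4 acc=0x17B716 -> emit 17 B7 16, reset; bytes_emitted=3
After char 4 ('P'=15): chars_in_quartet=1 acc=0xF bytes_emitted=3
After char 5 ('e'=30): chars_in_quartet=2 acc=0x3DE bytes_emitted=3
After char 6 ('X'=23): chars_in_quartet=3 acc=0xF797 bytes_emitted=3
After char 7 ('k'=36): chars_in_quartet=4 acc=0x3DE5E4 -> emit 3D E5 E4, reset; bytes_emitted=6

Answer: 0 0x0 6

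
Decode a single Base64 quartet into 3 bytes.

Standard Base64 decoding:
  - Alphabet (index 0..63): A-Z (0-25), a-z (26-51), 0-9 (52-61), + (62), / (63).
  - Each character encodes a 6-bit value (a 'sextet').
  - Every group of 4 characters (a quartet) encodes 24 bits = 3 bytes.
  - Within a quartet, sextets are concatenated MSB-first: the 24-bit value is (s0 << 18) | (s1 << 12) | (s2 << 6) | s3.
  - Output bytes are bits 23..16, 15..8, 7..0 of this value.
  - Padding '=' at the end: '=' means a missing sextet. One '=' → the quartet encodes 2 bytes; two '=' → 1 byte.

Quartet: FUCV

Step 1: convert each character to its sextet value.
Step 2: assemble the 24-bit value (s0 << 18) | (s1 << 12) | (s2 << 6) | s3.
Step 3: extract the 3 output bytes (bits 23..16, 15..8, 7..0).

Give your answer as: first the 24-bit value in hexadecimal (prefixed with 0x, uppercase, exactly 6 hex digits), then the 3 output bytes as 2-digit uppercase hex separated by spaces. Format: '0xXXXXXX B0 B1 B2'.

Answer: 0x154095 15 40 95

Derivation:
Sextets: F=5, U=20, C=2, V=21
24-bit: (5<<18) | (20<<12) | (2<<6) | 21
      = 0x140000 | 0x014000 | 0x000080 | 0x000015
      = 0x154095
Bytes: (v>>16)&0xFF=15, (v>>8)&0xFF=40, v&0xFF=95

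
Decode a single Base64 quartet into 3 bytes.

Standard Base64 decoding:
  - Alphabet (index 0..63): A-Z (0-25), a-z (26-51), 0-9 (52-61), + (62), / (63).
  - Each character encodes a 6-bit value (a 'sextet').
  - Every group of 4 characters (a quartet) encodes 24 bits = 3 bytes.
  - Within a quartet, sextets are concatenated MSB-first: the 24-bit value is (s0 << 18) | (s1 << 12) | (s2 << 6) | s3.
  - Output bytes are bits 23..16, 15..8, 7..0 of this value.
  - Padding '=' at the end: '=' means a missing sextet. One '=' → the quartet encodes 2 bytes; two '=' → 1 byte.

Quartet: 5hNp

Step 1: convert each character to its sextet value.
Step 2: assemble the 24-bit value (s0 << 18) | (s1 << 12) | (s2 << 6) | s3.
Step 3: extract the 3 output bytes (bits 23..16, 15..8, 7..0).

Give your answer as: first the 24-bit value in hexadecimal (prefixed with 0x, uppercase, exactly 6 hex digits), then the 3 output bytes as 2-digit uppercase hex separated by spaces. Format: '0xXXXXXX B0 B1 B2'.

Answer: 0xE61369 E6 13 69

Derivation:
Sextets: 5=57, h=33, N=13, p=41
24-bit: (57<<18) | (33<<12) | (13<<6) | 41
      = 0xE40000 | 0x021000 | 0x000340 | 0x000029
      = 0xE61369
Bytes: (v>>16)&0xFF=E6, (v>>8)&0xFF=13, v&0xFF=69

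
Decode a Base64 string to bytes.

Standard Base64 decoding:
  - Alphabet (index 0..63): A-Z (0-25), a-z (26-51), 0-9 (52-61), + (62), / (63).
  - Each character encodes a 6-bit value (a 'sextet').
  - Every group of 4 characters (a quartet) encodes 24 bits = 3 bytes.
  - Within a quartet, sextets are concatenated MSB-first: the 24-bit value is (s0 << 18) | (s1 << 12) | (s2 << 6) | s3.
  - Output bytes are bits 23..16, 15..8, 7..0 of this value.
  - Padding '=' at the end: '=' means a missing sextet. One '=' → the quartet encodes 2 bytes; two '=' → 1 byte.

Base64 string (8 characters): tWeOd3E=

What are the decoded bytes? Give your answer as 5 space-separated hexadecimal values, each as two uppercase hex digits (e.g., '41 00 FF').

Answer: B5 67 8E 77 71

Derivation:
After char 0 ('t'=45): chars_in_quartet=1 acc=0x2D bytes_emitted=0
After char 1 ('W'=22): chars_in_quartet=2 acc=0xB56 bytes_emitted=0
After char 2 ('e'=30): chars_in_quartet=3 acc=0x2D59E bytes_emitted=0
After char 3 ('O'=14): chars_in_quartet=4 acc=0xB5678E -> emit B5 67 8E, reset; bytes_emitted=3
After char 4 ('d'=29): chars_in_quartet=1 acc=0x1D bytes_emitted=3
After char 5 ('3'=55): chars_in_quartet=2 acc=0x777 bytes_emitted=3
After char 6 ('E'=4): chars_in_quartet=3 acc=0x1DDC4 bytes_emitted=3
Padding '=': partial quartet acc=0x1DDC4 -> emit 77 71; bytes_emitted=5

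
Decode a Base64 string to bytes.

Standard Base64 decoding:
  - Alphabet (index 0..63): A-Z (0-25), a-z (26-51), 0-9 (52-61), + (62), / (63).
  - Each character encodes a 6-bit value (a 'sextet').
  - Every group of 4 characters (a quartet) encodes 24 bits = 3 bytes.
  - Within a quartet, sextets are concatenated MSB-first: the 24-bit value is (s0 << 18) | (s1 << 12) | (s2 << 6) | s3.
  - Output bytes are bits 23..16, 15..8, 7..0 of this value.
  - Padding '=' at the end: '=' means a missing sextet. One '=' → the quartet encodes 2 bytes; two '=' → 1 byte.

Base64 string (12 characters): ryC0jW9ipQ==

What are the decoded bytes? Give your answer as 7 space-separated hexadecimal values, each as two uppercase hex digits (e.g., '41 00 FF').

Answer: AF 20 B4 8D 6F 62 A5

Derivation:
After char 0 ('r'=43): chars_in_quartet=1 acc=0x2B bytes_emitted=0
After char 1 ('y'=50): chars_in_quartet=2 acc=0xAF2 bytes_emitted=0
After char 2 ('C'=2): chars_in_quartet=3 acc=0x2BC82 bytes_emitted=0
After char 3 ('0'=52): chars_in_quartet=4 acc=0xAF20B4 -> emit AF 20 B4, reset; bytes_emitted=3
After char 4 ('j'=35): chars_in_quartet=1 acc=0x23 bytes_emitted=3
After char 5 ('W'=22): chars_in_quartet=2 acc=0x8D6 bytes_emitted=3
After char 6 ('9'=61): chars_in_quartet=3 acc=0x235BD bytes_emitted=3
After char 7 ('i'=34): chars_in_quartet=4 acc=0x8D6F62 -> emit 8D 6F 62, reset; bytes_emitted=6
After char 8 ('p'=41): chars_in_quartet=1 acc=0x29 bytes_emitted=6
After char 9 ('Q'=16): chars_in_quartet=2 acc=0xA50 bytes_emitted=6
Padding '==': partial quartet acc=0xA50 -> emit A5; bytes_emitted=7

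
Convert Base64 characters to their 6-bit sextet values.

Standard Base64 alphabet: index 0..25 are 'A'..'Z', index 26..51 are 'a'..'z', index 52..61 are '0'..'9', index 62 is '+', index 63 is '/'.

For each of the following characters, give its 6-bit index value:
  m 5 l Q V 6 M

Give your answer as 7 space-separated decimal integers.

'm': a..z range, 26 + ord('m') − ord('a') = 38
'5': 0..9 range, 52 + ord('5') − ord('0') = 57
'l': a..z range, 26 + ord('l') − ord('a') = 37
'Q': A..Z range, ord('Q') − ord('A') = 16
'V': A..Z range, ord('V') − ord('A') = 21
'6': 0..9 range, 52 + ord('6') − ord('0') = 58
'M': A..Z range, ord('M') − ord('A') = 12

Answer: 38 57 37 16 21 58 12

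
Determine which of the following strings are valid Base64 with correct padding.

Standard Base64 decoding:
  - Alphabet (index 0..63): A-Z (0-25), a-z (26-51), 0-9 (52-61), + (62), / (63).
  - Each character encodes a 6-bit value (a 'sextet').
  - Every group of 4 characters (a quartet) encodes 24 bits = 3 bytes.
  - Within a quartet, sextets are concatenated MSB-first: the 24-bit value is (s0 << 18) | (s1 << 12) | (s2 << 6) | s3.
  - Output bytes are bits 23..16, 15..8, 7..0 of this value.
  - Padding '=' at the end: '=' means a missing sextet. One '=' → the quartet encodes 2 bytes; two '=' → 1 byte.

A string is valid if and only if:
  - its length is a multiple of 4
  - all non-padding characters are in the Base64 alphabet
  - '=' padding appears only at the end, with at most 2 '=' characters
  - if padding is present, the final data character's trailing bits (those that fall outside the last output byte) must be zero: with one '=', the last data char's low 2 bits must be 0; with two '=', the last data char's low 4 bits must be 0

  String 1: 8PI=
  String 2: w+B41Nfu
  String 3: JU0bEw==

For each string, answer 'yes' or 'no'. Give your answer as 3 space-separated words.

String 1: '8PI=' → valid
String 2: 'w+B41Nfu' → valid
String 3: 'JU0bEw==' → valid

Answer: yes yes yes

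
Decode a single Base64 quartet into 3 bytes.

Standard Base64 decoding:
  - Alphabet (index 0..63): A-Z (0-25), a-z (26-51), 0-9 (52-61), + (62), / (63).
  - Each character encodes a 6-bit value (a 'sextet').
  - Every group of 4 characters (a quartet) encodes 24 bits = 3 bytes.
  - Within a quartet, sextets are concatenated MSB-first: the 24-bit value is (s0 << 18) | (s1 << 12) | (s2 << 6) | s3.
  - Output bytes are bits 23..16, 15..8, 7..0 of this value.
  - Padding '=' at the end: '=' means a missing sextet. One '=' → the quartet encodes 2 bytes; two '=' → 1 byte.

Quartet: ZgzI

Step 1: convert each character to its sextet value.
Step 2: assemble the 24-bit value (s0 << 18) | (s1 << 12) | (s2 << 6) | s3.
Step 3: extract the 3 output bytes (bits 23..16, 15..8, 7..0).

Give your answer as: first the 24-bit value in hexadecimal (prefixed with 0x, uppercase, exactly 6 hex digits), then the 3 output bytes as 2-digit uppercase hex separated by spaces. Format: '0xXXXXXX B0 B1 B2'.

Sextets: Z=25, g=32, z=51, I=8
24-bit: (25<<18) | (32<<12) | (51<<6) | 8
      = 0x640000 | 0x020000 | 0x000CC0 | 0x000008
      = 0x660CC8
Bytes: (v>>16)&0xFF=66, (v>>8)&0xFF=0C, v&0xFF=C8

Answer: 0x660CC8 66 0C C8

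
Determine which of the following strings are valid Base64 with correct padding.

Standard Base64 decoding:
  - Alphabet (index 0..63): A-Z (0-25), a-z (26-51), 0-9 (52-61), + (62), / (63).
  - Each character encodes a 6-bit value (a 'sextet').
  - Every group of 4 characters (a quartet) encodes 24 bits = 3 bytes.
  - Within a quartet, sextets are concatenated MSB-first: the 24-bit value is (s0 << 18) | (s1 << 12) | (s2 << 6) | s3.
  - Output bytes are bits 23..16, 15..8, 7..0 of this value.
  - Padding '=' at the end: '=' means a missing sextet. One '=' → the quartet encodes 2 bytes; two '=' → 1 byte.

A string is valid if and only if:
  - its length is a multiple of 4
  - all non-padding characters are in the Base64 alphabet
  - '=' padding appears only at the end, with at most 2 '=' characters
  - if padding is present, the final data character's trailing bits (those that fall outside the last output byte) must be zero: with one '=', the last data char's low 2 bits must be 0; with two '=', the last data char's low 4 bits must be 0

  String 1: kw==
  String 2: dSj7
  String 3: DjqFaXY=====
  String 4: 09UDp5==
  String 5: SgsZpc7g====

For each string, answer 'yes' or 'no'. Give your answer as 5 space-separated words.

Answer: yes yes no no no

Derivation:
String 1: 'kw==' → valid
String 2: 'dSj7' → valid
String 3: 'DjqFaXY=====' → invalid (5 pad chars (max 2))
String 4: '09UDp5==' → invalid (bad trailing bits)
String 5: 'SgsZpc7g====' → invalid (4 pad chars (max 2))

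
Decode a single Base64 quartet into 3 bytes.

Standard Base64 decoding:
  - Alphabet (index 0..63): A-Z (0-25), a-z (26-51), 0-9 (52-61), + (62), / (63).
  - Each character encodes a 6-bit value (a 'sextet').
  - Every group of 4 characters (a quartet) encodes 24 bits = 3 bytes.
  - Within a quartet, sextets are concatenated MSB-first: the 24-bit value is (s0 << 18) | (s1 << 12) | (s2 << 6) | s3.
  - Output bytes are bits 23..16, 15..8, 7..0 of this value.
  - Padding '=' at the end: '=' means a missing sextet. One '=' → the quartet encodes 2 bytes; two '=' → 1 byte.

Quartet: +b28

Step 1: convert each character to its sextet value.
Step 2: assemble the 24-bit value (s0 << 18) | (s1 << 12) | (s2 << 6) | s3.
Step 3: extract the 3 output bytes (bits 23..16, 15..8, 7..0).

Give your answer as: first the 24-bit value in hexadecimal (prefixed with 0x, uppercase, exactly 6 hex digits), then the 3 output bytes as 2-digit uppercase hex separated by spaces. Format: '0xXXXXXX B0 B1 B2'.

Sextets: +=62, b=27, 2=54, 8=60
24-bit: (62<<18) | (27<<12) | (54<<6) | 60
      = 0xF80000 | 0x01B000 | 0x000D80 | 0x00003C
      = 0xF9BDBC
Bytes: (v>>16)&0xFF=F9, (v>>8)&0xFF=BD, v&0xFF=BC

Answer: 0xF9BDBC F9 BD BC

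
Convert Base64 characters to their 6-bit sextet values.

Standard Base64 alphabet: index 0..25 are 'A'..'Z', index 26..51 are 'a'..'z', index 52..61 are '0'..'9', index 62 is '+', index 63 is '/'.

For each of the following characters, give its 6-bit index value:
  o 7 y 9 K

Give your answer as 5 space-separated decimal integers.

'o': a..z range, 26 + ord('o') − ord('a') = 40
'7': 0..9 range, 52 + ord('7') − ord('0') = 59
'y': a..z range, 26 + ord('y') − ord('a') = 50
'9': 0..9 range, 52 + ord('9') − ord('0') = 61
'K': A..Z range, ord('K') − ord('A') = 10

Answer: 40 59 50 61 10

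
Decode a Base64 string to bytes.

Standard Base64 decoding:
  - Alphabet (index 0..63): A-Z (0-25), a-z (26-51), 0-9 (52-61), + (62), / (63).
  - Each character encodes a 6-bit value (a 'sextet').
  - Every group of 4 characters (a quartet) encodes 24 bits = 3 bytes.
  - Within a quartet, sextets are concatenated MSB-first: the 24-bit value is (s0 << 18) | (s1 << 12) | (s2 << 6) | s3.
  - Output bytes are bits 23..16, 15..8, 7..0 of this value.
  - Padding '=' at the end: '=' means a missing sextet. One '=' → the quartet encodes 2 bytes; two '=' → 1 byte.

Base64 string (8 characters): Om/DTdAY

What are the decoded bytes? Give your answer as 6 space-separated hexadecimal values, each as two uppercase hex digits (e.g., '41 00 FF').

After char 0 ('O'=14): chars_in_quartet=1 acc=0xE bytes_emitted=0
After char 1 ('m'=38): chars_in_quartet=2 acc=0x3A6 bytes_emitted=0
After char 2 ('/'=63): chars_in_quartet=3 acc=0xE9BF bytes_emitted=0
After char 3 ('D'=3): chars_in_quartet=4 acc=0x3A6FC3 -> emit 3A 6F C3, reset; bytes_emitted=3
After char 4 ('T'=19): chars_in_quartet=1 acc=0x13 bytes_emitted=3
After char 5 ('d'=29): chars_in_quartet=2 acc=0x4DD bytes_emitted=3
After char 6 ('A'=0): chars_in_quartet=3 acc=0x13740 bytes_emitted=3
After char 7 ('Y'=24): chars_in_quartet=4 acc=0x4DD018 -> emit 4D D0 18, reset; bytes_emitted=6

Answer: 3A 6F C3 4D D0 18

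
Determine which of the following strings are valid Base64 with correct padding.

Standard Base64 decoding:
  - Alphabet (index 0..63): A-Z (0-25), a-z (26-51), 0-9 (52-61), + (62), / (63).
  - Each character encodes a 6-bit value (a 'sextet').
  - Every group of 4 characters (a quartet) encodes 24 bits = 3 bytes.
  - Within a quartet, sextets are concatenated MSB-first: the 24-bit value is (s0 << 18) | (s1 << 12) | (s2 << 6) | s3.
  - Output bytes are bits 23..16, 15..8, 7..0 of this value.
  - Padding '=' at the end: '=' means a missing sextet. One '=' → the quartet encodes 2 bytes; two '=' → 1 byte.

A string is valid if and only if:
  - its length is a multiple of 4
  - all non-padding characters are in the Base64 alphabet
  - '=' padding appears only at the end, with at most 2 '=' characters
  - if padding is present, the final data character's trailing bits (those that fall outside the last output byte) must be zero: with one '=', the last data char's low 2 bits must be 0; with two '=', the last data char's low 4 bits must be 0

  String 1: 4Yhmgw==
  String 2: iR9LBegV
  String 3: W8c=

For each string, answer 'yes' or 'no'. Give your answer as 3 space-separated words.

String 1: '4Yhmgw==' → valid
String 2: 'iR9LBegV' → valid
String 3: 'W8c=' → valid

Answer: yes yes yes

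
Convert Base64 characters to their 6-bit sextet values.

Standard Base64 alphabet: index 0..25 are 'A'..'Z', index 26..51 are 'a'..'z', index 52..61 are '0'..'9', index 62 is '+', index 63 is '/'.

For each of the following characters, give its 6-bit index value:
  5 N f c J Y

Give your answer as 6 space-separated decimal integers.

'5': 0..9 range, 52 + ord('5') − ord('0') = 57
'N': A..Z range, ord('N') − ord('A') = 13
'f': a..z range, 26 + ord('f') − ord('a') = 31
'c': a..z range, 26 + ord('c') − ord('a') = 28
'J': A..Z range, ord('J') − ord('A') = 9
'Y': A..Z range, ord('Y') − ord('A') = 24

Answer: 57 13 31 28 9 24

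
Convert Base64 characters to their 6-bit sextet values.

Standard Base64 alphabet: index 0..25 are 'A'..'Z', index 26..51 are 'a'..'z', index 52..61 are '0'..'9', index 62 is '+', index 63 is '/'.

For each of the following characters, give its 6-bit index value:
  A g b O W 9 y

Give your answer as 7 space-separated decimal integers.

'A': A..Z range, ord('A') − ord('A') = 0
'g': a..z range, 26 + ord('g') − ord('a') = 32
'b': a..z range, 26 + ord('b') − ord('a') = 27
'O': A..Z range, ord('O') − ord('A') = 14
'W': A..Z range, ord('W') − ord('A') = 22
'9': 0..9 range, 52 + ord('9') − ord('0') = 61
'y': a..z range, 26 + ord('y') − ord('a') = 50

Answer: 0 32 27 14 22 61 50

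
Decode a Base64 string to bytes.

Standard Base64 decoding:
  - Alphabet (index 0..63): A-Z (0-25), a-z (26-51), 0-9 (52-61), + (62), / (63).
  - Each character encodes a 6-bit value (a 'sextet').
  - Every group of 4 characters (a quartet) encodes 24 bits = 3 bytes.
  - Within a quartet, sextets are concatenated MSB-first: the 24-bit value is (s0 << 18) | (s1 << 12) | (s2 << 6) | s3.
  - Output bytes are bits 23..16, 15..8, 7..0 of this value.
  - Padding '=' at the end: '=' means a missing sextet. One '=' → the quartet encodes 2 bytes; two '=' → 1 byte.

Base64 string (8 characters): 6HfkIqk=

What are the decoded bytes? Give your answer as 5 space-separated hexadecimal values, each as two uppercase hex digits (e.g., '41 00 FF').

Answer: E8 77 E4 22 A9

Derivation:
After char 0 ('6'=58): chars_in_quartet=1 acc=0x3A bytes_emitted=0
After char 1 ('H'=7): chars_in_quartet=2 acc=0xE87 bytes_emitted=0
After char 2 ('f'=31): chars_in_quartet=3 acc=0x3A1DF bytes_emitted=0
After char 3 ('k'=36): chars_in_quartet=4 acc=0xE877E4 -> emit E8 77 E4, reset; bytes_emitted=3
After char 4 ('I'=8): chars_in_quartet=1 acc=0x8 bytes_emitted=3
After char 5 ('q'=42): chars_in_quartet=2 acc=0x22A bytes_emitted=3
After char 6 ('k'=36): chars_in_quartet=3 acc=0x8AA4 bytes_emitted=3
Padding '=': partial quartet acc=0x8AA4 -> emit 22 A9; bytes_emitted=5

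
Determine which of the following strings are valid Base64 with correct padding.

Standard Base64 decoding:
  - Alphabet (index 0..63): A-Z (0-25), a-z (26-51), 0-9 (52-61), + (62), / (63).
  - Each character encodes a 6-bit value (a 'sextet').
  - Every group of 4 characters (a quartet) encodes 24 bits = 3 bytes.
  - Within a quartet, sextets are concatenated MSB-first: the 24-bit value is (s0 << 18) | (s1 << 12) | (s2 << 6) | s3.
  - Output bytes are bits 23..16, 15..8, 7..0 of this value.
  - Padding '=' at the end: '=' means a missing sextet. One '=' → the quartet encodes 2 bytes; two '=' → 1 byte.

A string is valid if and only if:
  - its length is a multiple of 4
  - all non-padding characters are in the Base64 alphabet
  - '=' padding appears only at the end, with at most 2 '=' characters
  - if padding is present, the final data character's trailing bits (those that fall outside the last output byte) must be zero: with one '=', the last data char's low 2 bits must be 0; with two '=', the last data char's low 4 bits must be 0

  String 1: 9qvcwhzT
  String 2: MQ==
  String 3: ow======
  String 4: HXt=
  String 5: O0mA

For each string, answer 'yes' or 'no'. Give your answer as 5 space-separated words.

Answer: yes yes no no yes

Derivation:
String 1: '9qvcwhzT' → valid
String 2: 'MQ==' → valid
String 3: 'ow======' → invalid (6 pad chars (max 2))
String 4: 'HXt=' → invalid (bad trailing bits)
String 5: 'O0mA' → valid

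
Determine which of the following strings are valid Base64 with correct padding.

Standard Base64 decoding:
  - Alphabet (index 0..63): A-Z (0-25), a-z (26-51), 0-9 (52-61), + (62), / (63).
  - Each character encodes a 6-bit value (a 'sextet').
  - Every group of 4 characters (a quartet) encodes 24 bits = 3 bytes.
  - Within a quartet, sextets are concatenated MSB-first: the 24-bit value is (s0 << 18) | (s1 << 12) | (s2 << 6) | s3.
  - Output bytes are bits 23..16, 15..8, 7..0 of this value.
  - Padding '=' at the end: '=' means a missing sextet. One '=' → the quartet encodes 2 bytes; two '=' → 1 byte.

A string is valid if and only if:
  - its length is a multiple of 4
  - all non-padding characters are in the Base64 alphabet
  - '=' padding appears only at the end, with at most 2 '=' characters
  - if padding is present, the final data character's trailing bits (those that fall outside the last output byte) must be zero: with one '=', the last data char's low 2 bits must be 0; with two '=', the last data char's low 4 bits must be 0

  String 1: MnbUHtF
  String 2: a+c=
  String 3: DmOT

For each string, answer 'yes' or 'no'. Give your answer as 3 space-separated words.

String 1: 'MnbUHtF' → invalid (len=7 not mult of 4)
String 2: 'a+c=' → valid
String 3: 'DmOT' → valid

Answer: no yes yes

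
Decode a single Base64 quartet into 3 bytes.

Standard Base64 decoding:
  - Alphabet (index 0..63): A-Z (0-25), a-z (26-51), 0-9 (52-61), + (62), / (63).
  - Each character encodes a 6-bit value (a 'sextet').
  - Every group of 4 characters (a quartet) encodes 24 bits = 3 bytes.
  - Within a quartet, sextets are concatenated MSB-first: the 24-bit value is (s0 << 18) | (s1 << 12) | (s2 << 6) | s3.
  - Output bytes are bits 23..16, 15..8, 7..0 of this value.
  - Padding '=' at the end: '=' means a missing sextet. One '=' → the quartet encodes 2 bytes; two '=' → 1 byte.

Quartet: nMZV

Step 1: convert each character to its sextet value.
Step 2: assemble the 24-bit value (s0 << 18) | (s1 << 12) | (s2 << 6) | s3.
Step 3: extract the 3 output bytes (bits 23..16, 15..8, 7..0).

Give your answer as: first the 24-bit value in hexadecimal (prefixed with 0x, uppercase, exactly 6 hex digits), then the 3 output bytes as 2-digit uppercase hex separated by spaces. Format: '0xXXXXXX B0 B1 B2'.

Answer: 0x9CC655 9C C6 55

Derivation:
Sextets: n=39, M=12, Z=25, V=21
24-bit: (39<<18) | (12<<12) | (25<<6) | 21
      = 0x9C0000 | 0x00C000 | 0x000640 | 0x000015
      = 0x9CC655
Bytes: (v>>16)&0xFF=9C, (v>>8)&0xFF=C6, v&0xFF=55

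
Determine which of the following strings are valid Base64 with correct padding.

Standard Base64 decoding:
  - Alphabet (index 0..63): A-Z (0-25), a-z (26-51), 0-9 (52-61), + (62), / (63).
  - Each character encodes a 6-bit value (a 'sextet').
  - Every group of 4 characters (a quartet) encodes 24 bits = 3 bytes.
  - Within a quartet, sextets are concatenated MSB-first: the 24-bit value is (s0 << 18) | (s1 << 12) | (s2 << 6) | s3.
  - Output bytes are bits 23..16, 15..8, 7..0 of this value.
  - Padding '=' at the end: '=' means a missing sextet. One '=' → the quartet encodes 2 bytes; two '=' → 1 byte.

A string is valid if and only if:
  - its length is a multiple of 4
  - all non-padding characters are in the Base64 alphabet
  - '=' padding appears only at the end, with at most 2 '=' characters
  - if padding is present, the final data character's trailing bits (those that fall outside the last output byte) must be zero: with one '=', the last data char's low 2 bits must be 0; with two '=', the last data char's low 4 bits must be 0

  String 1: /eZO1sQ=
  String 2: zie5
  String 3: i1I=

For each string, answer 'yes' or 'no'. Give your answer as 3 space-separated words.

String 1: '/eZO1sQ=' → valid
String 2: 'zie5' → valid
String 3: 'i1I=' → valid

Answer: yes yes yes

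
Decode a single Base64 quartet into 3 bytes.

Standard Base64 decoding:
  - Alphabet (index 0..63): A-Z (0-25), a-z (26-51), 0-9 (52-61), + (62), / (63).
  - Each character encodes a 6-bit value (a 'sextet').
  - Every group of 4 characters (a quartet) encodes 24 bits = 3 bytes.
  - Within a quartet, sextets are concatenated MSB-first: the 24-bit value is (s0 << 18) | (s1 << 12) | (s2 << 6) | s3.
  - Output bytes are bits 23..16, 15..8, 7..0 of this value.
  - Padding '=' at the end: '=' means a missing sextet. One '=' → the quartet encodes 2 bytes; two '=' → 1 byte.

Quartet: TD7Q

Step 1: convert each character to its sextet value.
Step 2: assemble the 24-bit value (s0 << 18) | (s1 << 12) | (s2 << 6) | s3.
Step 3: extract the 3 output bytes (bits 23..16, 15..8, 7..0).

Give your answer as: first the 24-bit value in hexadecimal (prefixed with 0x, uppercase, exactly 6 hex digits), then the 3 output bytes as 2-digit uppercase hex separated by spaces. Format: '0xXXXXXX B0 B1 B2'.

Sextets: T=19, D=3, 7=59, Q=16
24-bit: (19<<18) | (3<<12) | (59<<6) | 16
      = 0x4C0000 | 0x003000 | 0x000EC0 | 0x000010
      = 0x4C3ED0
Bytes: (v>>16)&0xFF=4C, (v>>8)&0xFF=3E, v&0xFF=D0

Answer: 0x4C3ED0 4C 3E D0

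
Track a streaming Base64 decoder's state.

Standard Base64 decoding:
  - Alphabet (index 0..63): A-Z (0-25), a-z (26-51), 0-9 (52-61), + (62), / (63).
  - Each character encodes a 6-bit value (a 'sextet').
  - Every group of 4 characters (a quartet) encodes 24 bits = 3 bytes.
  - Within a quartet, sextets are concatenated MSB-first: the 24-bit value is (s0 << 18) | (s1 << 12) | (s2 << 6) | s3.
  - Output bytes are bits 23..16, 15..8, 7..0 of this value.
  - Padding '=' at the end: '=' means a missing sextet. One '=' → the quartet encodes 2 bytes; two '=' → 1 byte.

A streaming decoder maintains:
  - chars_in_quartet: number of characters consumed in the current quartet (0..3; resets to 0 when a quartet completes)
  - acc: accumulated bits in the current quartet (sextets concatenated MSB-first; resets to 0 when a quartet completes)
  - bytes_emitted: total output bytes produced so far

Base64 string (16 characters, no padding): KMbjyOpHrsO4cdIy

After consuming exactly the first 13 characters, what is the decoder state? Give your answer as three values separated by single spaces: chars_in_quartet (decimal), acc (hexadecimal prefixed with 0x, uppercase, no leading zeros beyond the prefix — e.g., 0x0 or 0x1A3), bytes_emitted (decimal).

Answer: 1 0x1C 9

Derivation:
After char 0 ('K'=10): chars_in_quartet=1 acc=0xA bytes_emitted=0
After char 1 ('M'=12): chars_in_quartet=2 acc=0x28C bytes_emitted=0
After char 2 ('b'=27): chars_in_quartet=3 acc=0xA31B bytes_emitted=0
After char 3 ('j'=35): chars_in_quartet=4 acc=0x28C6E3 -> emit 28 C6 E3, reset; bytes_emitted=3
After char 4 ('y'=50): chars_in_quartet=1 acc=0x32 bytes_emitted=3
After char 5 ('O'=14): chars_in_quartet=2 acc=0xC8E bytes_emitted=3
After char 6 ('p'=41): chars_in_quartet=3 acc=0x323A9 bytes_emitted=3
After char 7 ('H'=7): chars_in_quartet=4 acc=0xC8EA47 -> emit C8 EA 47, reset; bytes_emitted=6
After char 8 ('r'=43): chars_in_quartet=1 acc=0x2B bytes_emitted=6
After char 9 ('s'=44): chars_in_quartet=2 acc=0xAEC bytes_emitted=6
After char 10 ('O'=14): chars_in_quartet=3 acc=0x2BB0E bytes_emitted=6
After char 11 ('4'=56): chars_in_quartet=4 acc=0xAEC3B8 -> emit AE C3 B8, reset; bytes_emitted=9
After char 12 ('c'=28): chars_in_quartet=1 acc=0x1C bytes_emitted=9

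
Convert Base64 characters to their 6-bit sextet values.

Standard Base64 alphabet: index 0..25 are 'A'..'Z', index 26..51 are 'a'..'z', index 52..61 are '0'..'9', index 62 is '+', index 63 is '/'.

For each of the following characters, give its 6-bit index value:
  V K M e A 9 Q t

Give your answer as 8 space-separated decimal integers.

Answer: 21 10 12 30 0 61 16 45

Derivation:
'V': A..Z range, ord('V') − ord('A') = 21
'K': A..Z range, ord('K') − ord('A') = 10
'M': A..Z range, ord('M') − ord('A') = 12
'e': a..z range, 26 + ord('e') − ord('a') = 30
'A': A..Z range, ord('A') − ord('A') = 0
'9': 0..9 range, 52 + ord('9') − ord('0') = 61
'Q': A..Z range, ord('Q') − ord('A') = 16
't': a..z range, 26 + ord('t') − ord('a') = 45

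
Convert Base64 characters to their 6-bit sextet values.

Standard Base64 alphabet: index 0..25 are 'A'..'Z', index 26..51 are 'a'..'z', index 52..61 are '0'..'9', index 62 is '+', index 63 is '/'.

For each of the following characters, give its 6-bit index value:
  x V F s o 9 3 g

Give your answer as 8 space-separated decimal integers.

Answer: 49 21 5 44 40 61 55 32

Derivation:
'x': a..z range, 26 + ord('x') − ord('a') = 49
'V': A..Z range, ord('V') − ord('A') = 21
'F': A..Z range, ord('F') − ord('A') = 5
's': a..z range, 26 + ord('s') − ord('a') = 44
'o': a..z range, 26 + ord('o') − ord('a') = 40
'9': 0..9 range, 52 + ord('9') − ord('0') = 61
'3': 0..9 range, 52 + ord('3') − ord('0') = 55
'g': a..z range, 26 + ord('g') − ord('a') = 32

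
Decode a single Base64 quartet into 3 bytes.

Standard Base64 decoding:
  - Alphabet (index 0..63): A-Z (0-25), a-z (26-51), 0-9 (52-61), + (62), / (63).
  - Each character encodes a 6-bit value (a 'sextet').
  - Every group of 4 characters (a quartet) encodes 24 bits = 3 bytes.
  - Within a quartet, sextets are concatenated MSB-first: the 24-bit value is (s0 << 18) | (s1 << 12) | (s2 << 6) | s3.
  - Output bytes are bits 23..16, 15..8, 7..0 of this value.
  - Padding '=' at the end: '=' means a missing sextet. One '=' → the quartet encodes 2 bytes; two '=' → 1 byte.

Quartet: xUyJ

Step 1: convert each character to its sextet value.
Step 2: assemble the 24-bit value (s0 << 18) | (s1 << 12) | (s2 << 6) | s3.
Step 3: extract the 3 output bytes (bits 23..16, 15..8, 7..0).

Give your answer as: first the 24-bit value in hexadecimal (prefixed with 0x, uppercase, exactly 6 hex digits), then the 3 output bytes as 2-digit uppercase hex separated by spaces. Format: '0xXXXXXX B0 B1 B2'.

Sextets: x=49, U=20, y=50, J=9
24-bit: (49<<18) | (20<<12) | (50<<6) | 9
      = 0xC40000 | 0x014000 | 0x000C80 | 0x000009
      = 0xC54C89
Bytes: (v>>16)&0xFF=C5, (v>>8)&0xFF=4C, v&0xFF=89

Answer: 0xC54C89 C5 4C 89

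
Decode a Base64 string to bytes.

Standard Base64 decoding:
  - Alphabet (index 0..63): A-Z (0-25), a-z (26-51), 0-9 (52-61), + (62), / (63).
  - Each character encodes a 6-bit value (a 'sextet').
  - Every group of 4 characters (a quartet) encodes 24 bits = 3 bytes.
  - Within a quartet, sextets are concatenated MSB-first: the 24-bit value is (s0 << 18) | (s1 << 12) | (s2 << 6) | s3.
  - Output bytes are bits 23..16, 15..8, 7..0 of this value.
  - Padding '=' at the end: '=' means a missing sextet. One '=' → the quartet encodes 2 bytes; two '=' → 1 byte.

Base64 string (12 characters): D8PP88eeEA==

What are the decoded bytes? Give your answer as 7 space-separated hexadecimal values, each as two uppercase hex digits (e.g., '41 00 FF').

Answer: 0F C3 CF F3 C7 9E 10

Derivation:
After char 0 ('D'=3): chars_in_quartet=1 acc=0x3 bytes_emitted=0
After char 1 ('8'=60): chars_in_quartet=2 acc=0xFC bytes_emitted=0
After char 2 ('P'=15): chars_in_quartet=3 acc=0x3F0F bytes_emitted=0
After char 3 ('P'=15): chars_in_quartet=4 acc=0xFC3CF -> emit 0F C3 CF, reset; bytes_emitted=3
After char 4 ('8'=60): chars_in_quartet=1 acc=0x3C bytes_emitted=3
After char 5 ('8'=60): chars_in_quartet=2 acc=0xF3C bytes_emitted=3
After char 6 ('e'=30): chars_in_quartet=3 acc=0x3CF1E bytes_emitted=3
After char 7 ('e'=30): chars_in_quartet=4 acc=0xF3C79E -> emit F3 C7 9E, reset; bytes_emitted=6
After char 8 ('E'=4): chars_in_quartet=1 acc=0x4 bytes_emitted=6
After char 9 ('A'=0): chars_in_quartet=2 acc=0x100 bytes_emitted=6
Padding '==': partial quartet acc=0x100 -> emit 10; bytes_emitted=7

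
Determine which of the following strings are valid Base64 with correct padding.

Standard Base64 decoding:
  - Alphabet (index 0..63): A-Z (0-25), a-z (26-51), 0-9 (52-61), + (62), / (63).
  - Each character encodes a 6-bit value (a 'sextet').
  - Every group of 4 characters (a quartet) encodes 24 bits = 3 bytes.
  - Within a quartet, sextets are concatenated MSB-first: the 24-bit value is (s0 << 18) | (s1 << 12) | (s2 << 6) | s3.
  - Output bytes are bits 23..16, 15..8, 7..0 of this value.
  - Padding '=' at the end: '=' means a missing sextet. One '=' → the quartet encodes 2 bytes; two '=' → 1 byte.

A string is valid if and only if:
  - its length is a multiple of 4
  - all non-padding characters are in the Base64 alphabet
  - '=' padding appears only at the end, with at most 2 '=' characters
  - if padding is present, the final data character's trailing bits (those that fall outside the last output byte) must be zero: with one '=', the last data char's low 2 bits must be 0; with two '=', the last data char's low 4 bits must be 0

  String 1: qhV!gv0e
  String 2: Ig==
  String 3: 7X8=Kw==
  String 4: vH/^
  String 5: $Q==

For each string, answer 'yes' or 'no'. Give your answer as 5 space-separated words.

Answer: no yes no no no

Derivation:
String 1: 'qhV!gv0e' → invalid (bad char(s): ['!'])
String 2: 'Ig==' → valid
String 3: '7X8=Kw==' → invalid (bad char(s): ['=']; '=' in middle)
String 4: 'vH/^' → invalid (bad char(s): ['^'])
String 5: '$Q==' → invalid (bad char(s): ['$'])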